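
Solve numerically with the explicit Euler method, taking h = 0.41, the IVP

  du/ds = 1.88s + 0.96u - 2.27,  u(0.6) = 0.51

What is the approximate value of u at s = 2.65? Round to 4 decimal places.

2.2856

Euler: u_{n+1} = u_n + h·f(s_n, u_n).
s=0.600000, u=0.510000: f=-0.652400 → u ← 0.510000 + 0.41·(-0.652400) = 0.242516
s=1.010000, u=0.242516: f=-0.138385 → u ← 0.242516 + 0.41·(-0.138385) = 0.185778
s=1.420000, u=0.185778: f=0.577947 → u ← 0.185778 + 0.41·0.577947 = 0.422737
s=1.830000, u=0.422737: f=1.576227 → u ← 0.422737 + 0.41·1.576227 = 1.068990
s=2.240000, u=1.068990: f=2.967430 → u ← 1.068990 + 0.41·2.967430 = 2.285636
u(2.65) ≈ 2.2856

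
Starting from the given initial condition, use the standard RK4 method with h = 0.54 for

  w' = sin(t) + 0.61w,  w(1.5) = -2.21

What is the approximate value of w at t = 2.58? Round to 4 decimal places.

RK4: k1 = f(t_n, w_n); k2 = f(t_n + h/2, w_n + (h/2)·k1); k3 = f(t_n + h/2, w_n + (h/2)·k2); k4 = f(t_n + h, w_n + h·k3); w_{n+1} = w_n + (h/6)·(k1 + 2k2 + 2k3 + k4).
t=1.500000, w=-2.210000:
  k1 = f(1.500000, -2.210000) = -0.350605
  k2 = f(1.770000, -2.304663) = -0.425620
  k3 = f(1.770000, -2.324917) = -0.437975
  k4 = f(2.040000, -2.446507) = -0.600440
  w ← -2.210000 + (0.54/6)·(k1 + 2k2 + 2k3 + k4) = -2.451041
t=2.040000, w=-2.451041:
  k1 = f(2.040000, -2.451041) = -0.603207
  k2 = f(2.310000, -2.613907) = -0.855478
  k3 = f(2.310000, -2.682020) = -0.897027
  k4 = f(2.580000, -2.935436) = -1.258081
  w ← -2.451041 + (0.54/6)·(k1 + 2k2 + 2k3 + k4) = -2.934008
w(2.58) ≈ -2.9340

-2.9340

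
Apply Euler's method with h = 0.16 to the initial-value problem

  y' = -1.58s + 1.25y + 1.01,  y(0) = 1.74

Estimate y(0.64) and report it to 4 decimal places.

Euler: y_{n+1} = y_n + h·f(s_n, y_n).
s=0.000000, y=1.740000: f=3.185000 → y ← 1.740000 + 0.16·3.185000 = 2.249600
s=0.160000, y=2.249600: f=3.569200 → y ← 2.249600 + 0.16·3.569200 = 2.820672
s=0.320000, y=2.820672: f=4.030240 → y ← 2.820672 + 0.16·4.030240 = 3.465510
s=0.480000, y=3.465510: f=4.583488 → y ← 3.465510 + 0.16·4.583488 = 4.198868
y(0.64) ≈ 4.1989

4.1989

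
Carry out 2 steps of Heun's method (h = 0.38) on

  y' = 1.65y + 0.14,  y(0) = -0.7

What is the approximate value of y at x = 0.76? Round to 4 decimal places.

Heun: k1 = f(x_n, y_n); k2 = f(x_n + h, y_n + h·k1); y_{n+1} = y_n + (h/2)·(k1 + k2).
x=0.000000, y=-0.700000:
  k1 = f(0.000000, -0.700000) = -1.015000
  k2 = f(0.380000, -1.085700) = -1.651405
  y ← -0.700000 + (0.38/2)·(-1.015000 + (-1.651405)) = -1.206617
x=0.380000, y=-1.206617:
  k1 = f(0.380000, -1.206617) = -1.850918
  k2 = f(0.760000, -1.909966) = -3.011444
  y ← -1.206617 + (0.38/2)·(-1.850918 + (-3.011444)) = -2.130466
y(0.76) ≈ -2.1305

-2.1305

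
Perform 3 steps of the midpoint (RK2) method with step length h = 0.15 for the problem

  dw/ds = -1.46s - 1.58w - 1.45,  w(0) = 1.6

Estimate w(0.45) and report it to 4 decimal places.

Midpoint: k1 = f(s_n, w_n); k2 = f(s_n + h/2, w_n + (h/2)·k1); w_{n+1} = w_n + h·k2.
s=0.000000, w=1.600000:
  k1 = f(0.000000, 1.600000) = -3.978000
  k2 = f(0.075000, 1.301650) = -3.616107
  w ← 1.600000 + 0.15·(-3.616107) = 1.057584
s=0.150000, w=1.057584:
  k1 = f(0.150000, 1.057584) = -3.339983
  k2 = f(0.225000, 0.807085) = -3.053695
  w ← 1.057584 + 0.15·(-3.053695) = 0.599530
s=0.300000, w=0.599530:
  k1 = f(0.300000, 0.599530) = -2.835257
  k2 = f(0.375000, 0.386885) = -2.608779
  w ← 0.599530 + 0.15·(-2.608779) = 0.208213
w(0.45) ≈ 0.2082

0.2082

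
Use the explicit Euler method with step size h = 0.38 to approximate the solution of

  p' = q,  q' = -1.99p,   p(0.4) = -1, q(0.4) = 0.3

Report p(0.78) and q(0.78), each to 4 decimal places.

-0.8860, 1.0562

Euler on (p,q): p_{n+1} = p_n + h·p', q_{n+1} = q_n + h·q'.
0.400000: (-1.000000, 0.300000); f=(0.300000, 1.990000) → (-0.886000, 1.056200)
(p(0.78), q(0.78)) ≈ (-0.8860, 1.0562)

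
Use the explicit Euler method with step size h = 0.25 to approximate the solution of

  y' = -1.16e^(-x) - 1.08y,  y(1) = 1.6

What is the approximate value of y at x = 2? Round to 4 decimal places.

0.2710

Euler: y_{n+1} = y_n + h·f(x_n, y_n).
x=1.000000, y=1.600000: f=-2.154740 → y ← 1.600000 + 0.25·(-2.154740) = 1.061315
x=1.250000, y=1.061315: f=-1.478566 → y ← 1.061315 + 0.25·(-1.478566) = 0.691674
x=1.500000, y=0.691674: f=-1.005838 → y ← 0.691674 + 0.25·(-1.005838) = 0.440214
x=1.750000, y=0.440214: f=-0.677009 → y ← 0.440214 + 0.25·(-0.677009) = 0.270962
y(2) ≈ 0.2710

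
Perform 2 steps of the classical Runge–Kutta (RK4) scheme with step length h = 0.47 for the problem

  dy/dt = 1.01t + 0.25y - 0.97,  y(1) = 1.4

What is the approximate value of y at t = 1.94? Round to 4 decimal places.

RK4: k1 = f(t_n, y_n); k2 = f(t_n + h/2, y_n + (h/2)·k1); k3 = f(t_n + h/2, y_n + (h/2)·k2); k4 = f(t_n + h, y_n + h·k3); y_{n+1} = y_n + (h/6)·(k1 + 2k2 + 2k3 + k4).
t=1.000000, y=1.400000:
  k1 = f(1.000000, 1.400000) = 0.390000
  k2 = f(1.235000, 1.491650) = 0.650262
  k3 = f(1.235000, 1.552812) = 0.665553
  k4 = f(1.470000, 1.712810) = 0.942902
  y ← 1.400000 + (0.47/6)·(k1 + 2k2 + 2k3 + k4) = 1.710555
t=1.470000, y=1.710555:
  k1 = f(1.470000, 1.710555) = 0.942339
  k2 = f(1.705000, 1.932005) = 1.235051
  k3 = f(1.705000, 2.000792) = 1.252248
  k4 = f(1.940000, 2.299112) = 1.564178
  y ← 1.710555 + (0.47/6)·(k1 + 2k2 + 2k3 + k4) = 2.296576
y(1.94) ≈ 2.2966

2.2966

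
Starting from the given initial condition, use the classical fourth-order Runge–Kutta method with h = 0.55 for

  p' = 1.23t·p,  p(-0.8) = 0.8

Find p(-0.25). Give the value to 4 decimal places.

RK4: k1 = f(t_n, p_n); k2 = f(t_n + h/2, p_n + (h/2)·k1); k3 = f(t_n + h/2, p_n + (h/2)·k2); k4 = f(t_n + h, p_n + h·k3); p_{n+1} = p_n + (h/6)·(k1 + 2k2 + 2k3 + k4).
t=-0.800000, p=0.800000:
  k1 = f(-0.800000, 0.800000) = -0.787200
  k2 = f(-0.525000, 0.583520) = -0.376808
  k3 = f(-0.525000, 0.696378) = -0.449686
  k4 = f(-0.250000, 0.552673) = -0.169947
  p ← 0.800000 + (0.55/6)·(k1 + 2k2 + 2k3 + k4) = 0.560738
p(-0.25) ≈ 0.5607

0.5607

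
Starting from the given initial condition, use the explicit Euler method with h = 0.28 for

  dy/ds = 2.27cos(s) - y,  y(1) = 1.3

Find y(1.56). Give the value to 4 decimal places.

Euler: y_{n+1} = y_n + h·f(s_n, y_n).
s=1.000000, y=1.300000: f=-0.073514 → y ← 1.300000 + 0.28·(-0.073514) = 1.279416
s=1.280000, y=1.279416: f=-0.628573 → y ← 1.279416 + 0.28·(-0.628573) = 1.103416
y(1.56) ≈ 1.1034

1.1034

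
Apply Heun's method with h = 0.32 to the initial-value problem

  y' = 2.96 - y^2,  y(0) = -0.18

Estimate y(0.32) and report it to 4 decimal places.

0.6704

Heun: k1 = f(x_n, y_n); k2 = f(x_n + h, y_n + h·k1); y_{n+1} = y_n + (h/2)·(k1 + k2).
x=0.000000, y=-0.180000:
  k1 = f(0.000000, -0.180000) = 2.927600
  k2 = f(0.320000, 0.756832) = 2.387205
  y ← -0.180000 + (0.32/2)·(2.927600 + 2.387205) = 0.670369
y(0.32) ≈ 0.6704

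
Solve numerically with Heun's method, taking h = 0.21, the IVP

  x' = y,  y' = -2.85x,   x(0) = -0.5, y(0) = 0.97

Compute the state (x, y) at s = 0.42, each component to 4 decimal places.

Heun on (x,y): k1 = f(s_n, state_n); k2 = f(s_n + h, state_n + h·k1); state_{n+1} = state_n + (h/2)·(k1 + k2).
0.000000: (-0.500000, 0.970000)
  k1 = (0.970000, 1.425000)
  predictor → (-0.296300, 1.269250)
  k2 = (1.269250, 0.844455)
  → (-0.264879, 1.208293)
0.210000: (-0.264879, 1.208293)
  k1 = (1.208293, 0.754904)
  predictor → (-0.011137, 1.366823)
  k2 = (1.366823, 0.031741)
  → (0.005508, 1.290891)
(x(0.42), y(0.42)) ≈ (0.0055, 1.2909)

0.0055, 1.2909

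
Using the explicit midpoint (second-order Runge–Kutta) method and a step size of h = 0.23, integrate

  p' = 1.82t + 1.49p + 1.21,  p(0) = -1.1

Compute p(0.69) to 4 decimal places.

Midpoint: k1 = f(t_n, p_n); k2 = f(t_n + h/2, p_n + (h/2)·k1); p_{n+1} = p_n + h·k2.
t=0.000000, p=-1.100000:
  k1 = f(0.000000, -1.100000) = -0.429000
  k2 = f(0.115000, -1.149335) = -0.293209
  p ← -1.100000 + 0.23·(-0.293209) = -1.167438
t=0.230000, p=-1.167438:
  k1 = f(0.230000, -1.167438) = -0.110883
  k2 = f(0.345000, -1.180190) = 0.079417
  p ← -1.167438 + 0.23·0.079417 = -1.149172
t=0.460000, p=-1.149172:
  k1 = f(0.460000, -1.149172) = 0.334934
  k2 = f(0.575000, -1.110655) = 0.601624
  p ← -1.149172 + 0.23·0.601624 = -1.010798
p(0.69) ≈ -1.0108

-1.0108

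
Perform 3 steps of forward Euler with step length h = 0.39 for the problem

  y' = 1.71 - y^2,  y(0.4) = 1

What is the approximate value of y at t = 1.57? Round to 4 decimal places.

1.3077

Euler: y_{n+1} = y_n + h·f(t_n, y_n).
t=0.400000, y=1.000000: f=0.710000 → y ← 1.000000 + 0.39·0.710000 = 1.276900
t=0.790000, y=1.276900: f=0.079526 → y ← 1.276900 + 0.39·0.079526 = 1.307915
t=1.180000, y=1.307915: f=-0.000642 → y ← 1.307915 + 0.39·(-0.000642) = 1.307665
y(1.57) ≈ 1.3077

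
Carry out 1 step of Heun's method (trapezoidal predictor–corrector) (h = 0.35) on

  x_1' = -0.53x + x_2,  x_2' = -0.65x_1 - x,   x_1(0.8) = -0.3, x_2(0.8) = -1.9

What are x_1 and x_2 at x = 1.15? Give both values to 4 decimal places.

-1.1829, -2.0805

Heun on (x_1,x_2): k1 = f(x_n, state_n); k2 = f(x_n + h, state_n + h·k1); state_{n+1} = state_n + (h/2)·(k1 + k2).
0.800000: (-0.300000, -1.900000)
  k1 = (-2.324000, -0.605000)
  predictor → (-1.113400, -2.111750)
  k2 = (-2.721250, -0.426290)
  → (-1.182919, -2.080476)
(x_1(1.15), x_2(1.15)) ≈ (-1.1829, -2.0805)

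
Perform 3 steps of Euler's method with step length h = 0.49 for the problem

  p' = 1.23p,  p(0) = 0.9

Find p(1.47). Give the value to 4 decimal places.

Euler: p_{n+1} = p_n + h·f(x_n, p_n).
x=0.000000, p=0.900000: f=1.107000 → p ← 0.900000 + 0.49·1.107000 = 1.442430
x=0.490000, p=1.442430: f=1.774189 → p ← 1.442430 + 0.49·1.774189 = 2.311783
x=0.980000, p=2.311783: f=2.843493 → p ← 2.311783 + 0.49·2.843493 = 3.705094
p(1.47) ≈ 3.7051

3.7051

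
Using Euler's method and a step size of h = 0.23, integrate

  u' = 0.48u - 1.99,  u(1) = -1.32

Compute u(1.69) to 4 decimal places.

-3.3375

Euler: u_{n+1} = u_n + h·f(s_n, u_n).
s=1.000000, u=-1.320000: f=-2.623600 → u ← -1.320000 + 0.23·(-2.623600) = -1.923428
s=1.230000, u=-1.923428: f=-2.913245 → u ← -1.923428 + 0.23·(-2.913245) = -2.593474
s=1.460000, u=-2.593474: f=-3.234868 → u ← -2.593474 + 0.23·(-3.234868) = -3.337494
u(1.69) ≈ -3.3375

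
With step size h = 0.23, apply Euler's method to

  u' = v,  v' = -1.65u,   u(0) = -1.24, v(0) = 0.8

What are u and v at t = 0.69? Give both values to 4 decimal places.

-0.3794, 1.9612

Euler on (u,v): u_{n+1} = u_n + h·u', v_{n+1} = v_n + h·v'.
0.000000: (-1.240000, 0.800000); f=(0.800000, 2.046000) → (-1.056000, 1.270580)
0.230000: (-1.056000, 1.270580); f=(1.270580, 1.742400) → (-0.763767, 1.671332)
0.460000: (-0.763767, 1.671332); f=(1.671332, 1.260215) → (-0.379360, 1.961181)
(u(0.69), v(0.69)) ≈ (-0.3794, 1.9612)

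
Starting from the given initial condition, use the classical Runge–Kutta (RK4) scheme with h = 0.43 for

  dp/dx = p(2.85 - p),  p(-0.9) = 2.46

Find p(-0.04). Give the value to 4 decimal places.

2.8080

RK4: k1 = f(x_n, p_n); k2 = f(x_n + h/2, p_n + (h/2)·k1); k3 = f(x_n + h/2, p_n + (h/2)·k2); k4 = f(x_n + h, p_n + h·k3); p_{n+1} = p_n + (h/6)·(k1 + 2k2 + 2k3 + k4).
x=-0.900000, p=2.460000:
  k1 = f(-0.900000, 2.460000) = 0.959400
  k2 = f(-0.685000, 2.666271) = 0.489871
  k3 = f(-0.685000, 2.565322) = 0.730290
  k4 = f(-0.470000, 2.774025) = 0.210757
  p ← 2.460000 + (0.43/6)·(k1 + 2k2 + 2k3 + k4) = 2.718751
x=-0.470000, p=2.718751:
  k1 = f(-0.470000, 2.718751) = 0.356833
  k2 = f(-0.255000, 2.795470) = 0.152436
  k3 = f(-0.255000, 2.751525) = 0.270957
  k4 = f(-0.040000, 2.835262) = 0.041785
  p ← 2.718751 + (0.43/6)·(k1 + 2k2 + 2k3 + k4) = 2.808005
p(-0.04) ≈ 2.8080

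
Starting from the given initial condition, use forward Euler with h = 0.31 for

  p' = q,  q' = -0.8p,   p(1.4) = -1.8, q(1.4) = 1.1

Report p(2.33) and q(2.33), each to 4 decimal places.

-0.3881, 2.1512

Euler on (p,q): p_{n+1} = p_n + h·p', q_{n+1} = q_n + h·q'.
1.400000: (-1.800000, 1.100000); f=(1.100000, 1.440000) → (-1.459000, 1.546400)
1.710000: (-1.459000, 1.546400); f=(1.546400, 1.167200) → (-0.979616, 1.908232)
2.020000: (-0.979616, 1.908232); f=(1.908232, 0.783693) → (-0.388064, 2.151177)
(p(2.33), q(2.33)) ≈ (-0.3881, 2.1512)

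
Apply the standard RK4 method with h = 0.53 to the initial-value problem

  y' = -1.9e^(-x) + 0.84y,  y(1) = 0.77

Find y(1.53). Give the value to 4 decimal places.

0.8323

RK4: k1 = f(x_n, y_n); k2 = f(x_n + h/2, y_n + (h/2)·k1); k3 = f(x_n + h/2, y_n + (h/2)·k2); k4 = f(x_n + h, y_n + h·k3); y_{n+1} = y_n + (h/6)·(k1 + 2k2 + 2k3 + k4).
x=1.000000, y=0.770000:
  k1 = f(1.000000, 0.770000) = -0.052171
  k2 = f(1.265000, 0.756175) = 0.098932
  k3 = f(1.265000, 0.796217) = 0.132568
  k4 = f(1.530000, 0.840261) = 0.294401
  y ← 0.770000 + (0.53/6)·(k1 + 2k2 + 2k3 + k4) = 0.832295
y(1.53) ≈ 0.8323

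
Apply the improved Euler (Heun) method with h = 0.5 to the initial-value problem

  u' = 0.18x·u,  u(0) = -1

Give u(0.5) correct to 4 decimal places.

-1.0225

Heun: k1 = f(x_n, u_n); k2 = f(x_n + h, u_n + h·k1); u_{n+1} = u_n + (h/2)·(k1 + k2).
x=0.000000, u=-1.000000:
  k1 = f(0.000000, -1.000000) = 0.000000
  k2 = f(0.500000, -1.000000) = -0.090000
  u ← -1.000000 + (0.5/2)·(0.000000 + (-0.090000)) = -1.022500
u(0.5) ≈ -1.0225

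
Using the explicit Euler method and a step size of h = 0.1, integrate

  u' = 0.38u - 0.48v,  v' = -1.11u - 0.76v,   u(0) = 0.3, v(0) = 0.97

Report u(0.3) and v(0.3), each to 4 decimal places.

0.2055, 0.6837

Euler on (u,v): u_{n+1} = u_n + h·u', v_{n+1} = v_n + h·v'.
0.000000: (0.300000, 0.970000); f=(-0.351600, -1.070200) → (0.264840, 0.862980)
0.100000: (0.264840, 0.862980); f=(-0.313591, -0.949837) → (0.233481, 0.767996)
0.200000: (0.233481, 0.767996); f=(-0.279915, -0.842841) → (0.205489, 0.683712)
(u(0.3), v(0.3)) ≈ (0.2055, 0.6837)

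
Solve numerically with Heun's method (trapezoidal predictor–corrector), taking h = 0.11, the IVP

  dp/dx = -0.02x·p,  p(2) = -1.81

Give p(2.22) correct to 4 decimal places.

Heun: k1 = f(x_n, p_n); k2 = f(x_n + h, p_n + h·k1); p_{n+1} = p_n + (h/2)·(k1 + k2).
x=2.000000, p=-1.810000:
  k1 = f(2.000000, -1.810000) = 0.072400
  k2 = f(2.110000, -1.802036) = 0.076046
  p ← -1.810000 + (0.11/2)·(0.072400 + 0.076046) = -1.801835
x=2.110000, p=-1.801835:
  k1 = f(2.110000, -1.801835) = 0.076037
  k2 = f(2.220000, -1.793471) = 0.079630
  p ← -1.801835 + (0.11/2)·(0.076037 + 0.079630) = -1.793274
p(2.22) ≈ -1.7933

-1.7933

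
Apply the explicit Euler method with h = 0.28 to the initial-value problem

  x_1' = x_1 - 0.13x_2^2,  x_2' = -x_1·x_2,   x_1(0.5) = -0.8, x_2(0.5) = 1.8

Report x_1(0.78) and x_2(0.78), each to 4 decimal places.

-1.1419, 2.2032

Euler on (x_1,x_2): x_1_{n+1} = x_1_n + h·x_1', x_2_{n+1} = x_2_n + h·x_2'.
0.500000: (-0.800000, 1.800000); f=(-1.221200, 1.440000) → (-1.141936, 2.203200)
(x_1(0.78), x_2(0.78)) ≈ (-1.1419, 2.2032)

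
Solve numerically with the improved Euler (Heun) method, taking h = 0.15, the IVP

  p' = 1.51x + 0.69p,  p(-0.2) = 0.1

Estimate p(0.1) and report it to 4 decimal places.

Heun: k1 = f(x_n, p_n); k2 = f(x_n + h, p_n + h·k1); p_{n+1} = p_n + (h/2)·(k1 + k2).
x=-0.200000, p=0.100000:
  k1 = f(-0.200000, 0.100000) = -0.233000
  k2 = f(-0.050000, 0.065050) = -0.030616
  p ← 0.100000 + (0.15/2)·(-0.233000 + (-0.030616)) = 0.080229
x=-0.050000, p=0.080229:
  k1 = f(-0.050000, 0.080229) = -0.020142
  k2 = f(0.100000, 0.077208) = 0.204273
  p ← 0.080229 + (0.15/2)·(-0.020142 + 0.204273) = 0.094039
p(0.1) ≈ 0.0940

0.0940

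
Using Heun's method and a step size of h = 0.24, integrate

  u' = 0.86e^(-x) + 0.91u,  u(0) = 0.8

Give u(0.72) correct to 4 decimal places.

2.1832

Heun: k1 = f(x_n, u_n); k2 = f(x_n + h, u_n + h·k1); u_{n+1} = u_n + (h/2)·(k1 + k2).
x=0.000000, u=0.800000:
  k1 = f(0.000000, 0.800000) = 1.588000
  k2 = f(0.240000, 1.181120) = 1.751319
  u ← 0.800000 + (0.24/2)·(1.588000 + 1.751319) = 1.200718
x=0.240000, u=1.200718:
  k1 = f(0.240000, 1.200718) = 1.769154
  k2 = f(0.480000, 1.625315) = 2.011191
  u ← 1.200718 + (0.24/2)·(1.769154 + 2.011191) = 1.654360
x=0.480000, u=1.654360:
  k1 = f(0.480000, 1.654360) = 2.037621
  k2 = f(0.720000, 2.143389) = 2.369091
  u ← 1.654360 + (0.24/2)·(2.037621 + 2.369091) = 2.183165
u(0.72) ≈ 2.1832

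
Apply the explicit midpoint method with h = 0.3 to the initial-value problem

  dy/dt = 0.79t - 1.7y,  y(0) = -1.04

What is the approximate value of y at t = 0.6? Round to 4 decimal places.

-0.2893

Midpoint: k1 = f(t_n, y_n); k2 = f(t_n + h/2, y_n + (h/2)·k1); y_{n+1} = y_n + h·k2.
t=0.000000, y=-1.040000:
  k1 = f(0.000000, -1.040000) = 1.768000
  k2 = f(0.150000, -0.774800) = 1.435660
  y ← -1.040000 + 0.3·1.435660 = -0.609302
t=0.300000, y=-0.609302:
  k1 = f(0.300000, -0.609302) = 1.272813
  k2 = f(0.450000, -0.418380) = 1.066746
  y ← -0.609302 + 0.3·1.066746 = -0.289278
y(0.6) ≈ -0.2893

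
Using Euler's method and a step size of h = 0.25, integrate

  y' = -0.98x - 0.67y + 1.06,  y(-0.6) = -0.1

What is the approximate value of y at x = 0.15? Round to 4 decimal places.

0.8093

Euler: y_{n+1} = y_n + h·f(x_n, y_n).
x=-0.600000, y=-0.100000: f=1.715000 → y ← -0.100000 + 0.25·1.715000 = 0.328750
x=-0.350000, y=0.328750: f=1.182737 → y ← 0.328750 + 0.25·1.182737 = 0.624434
x=-0.100000, y=0.624434: f=0.739629 → y ← 0.624434 + 0.25·0.739629 = 0.809342
y(0.15) ≈ 0.8093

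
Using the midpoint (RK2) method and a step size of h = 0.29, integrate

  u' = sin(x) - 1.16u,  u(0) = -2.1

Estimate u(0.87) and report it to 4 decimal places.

-0.5191

Midpoint: k1 = f(x_n, u_n); k2 = f(x_n + h/2, u_n + (h/2)·k1); u_{n+1} = u_n + h·k2.
x=0.000000, u=-2.100000:
  k1 = f(0.000000, -2.100000) = 2.436000
  k2 = f(0.145000, -1.746780) = 2.170757
  u ← -2.100000 + 0.29·2.170757 = -1.470480
x=0.290000, u=-1.470480:
  k1 = f(0.290000, -1.470480) = 1.991709
  k2 = f(0.435000, -1.181683) = 1.792162
  u ← -1.470480 + 0.29·1.792162 = -0.950753
x=0.580000, u=-0.950753:
  k1 = f(0.580000, -0.950753) = 1.650898
  k2 = f(0.725000, -0.711373) = 1.488328
  u ← -0.950753 + 0.29·1.488328 = -0.519138
u(0.87) ≈ -0.5191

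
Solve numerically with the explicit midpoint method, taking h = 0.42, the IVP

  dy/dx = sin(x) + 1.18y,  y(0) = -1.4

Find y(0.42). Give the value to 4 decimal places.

-2.1782

Midpoint: k1 = f(x_n, y_n); k2 = f(x_n + h/2, y_n + (h/2)·k1); y_{n+1} = y_n + h·k2.
x=0.000000, y=-1.400000:
  k1 = f(0.000000, -1.400000) = -1.652000
  k2 = f(0.210000, -1.746920) = -1.852906
  y ← -1.400000 + 0.42·(-1.852906) = -2.178220
y(0.42) ≈ -2.1782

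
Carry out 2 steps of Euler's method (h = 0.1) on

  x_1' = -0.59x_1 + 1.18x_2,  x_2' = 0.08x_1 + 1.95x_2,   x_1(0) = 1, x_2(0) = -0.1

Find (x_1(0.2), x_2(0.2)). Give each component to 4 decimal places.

Euler on (x_1,x_2): x_1_{n+1} = x_1_n + h·x_1', x_2_{n+1} = x_2_n + h·x_2'.
0.000000: (1.000000, -0.100000); f=(-0.708000, -0.115000) → (0.929200, -0.111500)
0.100000: (0.929200, -0.111500); f=(-0.679798, -0.143089) → (0.861220, -0.125809)
(x_1(0.2), x_2(0.2)) ≈ (0.8612, -0.1258)

0.8612, -0.1258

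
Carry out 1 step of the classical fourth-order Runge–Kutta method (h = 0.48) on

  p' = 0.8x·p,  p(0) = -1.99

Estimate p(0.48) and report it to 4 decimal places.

RK4: k1 = f(x_n, p_n); k2 = f(x_n + h/2, p_n + (h/2)·k1); k3 = f(x_n + h/2, p_n + (h/2)·k2); k4 = f(x_n + h, p_n + h·k3); p_{n+1} = p_n + (h/6)·(k1 + 2k2 + 2k3 + k4).
x=0.000000, p=-1.990000:
  k1 = f(0.000000, -1.990000) = 0.000000
  k2 = f(0.240000, -1.990000) = -0.382080
  k3 = f(0.240000, -2.081699) = -0.399686
  k4 = f(0.480000, -2.181849) = -0.837830
  p ← -1.990000 + (0.48/6)·(k1 + 2k2 + 2k3 + k4) = -2.182109
p(0.48) ≈ -2.1821

-2.1821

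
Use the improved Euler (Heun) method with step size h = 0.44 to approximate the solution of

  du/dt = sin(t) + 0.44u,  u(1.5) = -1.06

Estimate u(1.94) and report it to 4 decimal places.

-0.8180

Heun: k1 = f(t_n, u_n); k2 = f(t_n + h, u_n + h·k1); u_{n+1} = u_n + (h/2)·(k1 + k2).
t=1.500000, u=-1.060000:
  k1 = f(1.500000, -1.060000) = 0.531095
  k2 = f(1.940000, -0.826318) = 0.569035
  u ← -1.060000 + (0.44/2)·(0.531095 + 0.569035) = -0.817971
u(1.94) ≈ -0.8180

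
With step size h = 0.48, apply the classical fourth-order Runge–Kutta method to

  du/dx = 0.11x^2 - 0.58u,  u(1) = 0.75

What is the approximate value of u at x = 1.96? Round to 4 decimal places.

0.6241

RK4: k1 = f(x_n, u_n); k2 = f(x_n + h/2, u_n + (h/2)·k1); k3 = f(x_n + h/2, u_n + (h/2)·k2); k4 = f(x_n + h, u_n + h·k3); u_{n+1} = u_n + (h/6)·(k1 + 2k2 + 2k3 + k4).
x=1.000000, u=0.750000:
  k1 = f(1.000000, 0.750000) = -0.325000
  k2 = f(1.240000, 0.672000) = -0.220624
  k3 = f(1.240000, 0.697050) = -0.235153
  k4 = f(1.480000, 0.637126) = -0.128589
  u ← 0.750000 + (0.48/6)·(k1 + 2k2 + 2k3 + k4) = 0.640789
x=1.480000, u=0.640789:
  k1 = f(1.480000, 0.640789) = -0.130713
  k2 = f(1.720000, 0.609417) = -0.028038
  k3 = f(1.720000, 0.634059) = -0.042330
  k4 = f(1.960000, 0.620470) = 0.062703
  u ← 0.640789 + (0.48/6)·(k1 + 2k2 + 2k3 + k4) = 0.624089
u(1.96) ≈ 0.6241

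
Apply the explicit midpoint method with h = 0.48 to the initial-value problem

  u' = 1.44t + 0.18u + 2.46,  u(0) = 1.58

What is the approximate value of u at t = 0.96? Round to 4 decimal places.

Midpoint: k1 = f(t_n, u_n); k2 = f(t_n + h/2, u_n + (h/2)·k1); u_{n+1} = u_n + h·k2.
t=0.000000, u=1.580000:
  k1 = f(0.000000, 1.580000) = 2.744400
  k2 = f(0.240000, 2.238656) = 3.208558
  u ← 1.580000 + 0.48·3.208558 = 3.120108
t=0.480000, u=3.120108:
  k1 = f(0.480000, 3.120108) = 3.712819
  k2 = f(0.720000, 4.011185) = 4.218813
  u ← 3.120108 + 0.48·4.218813 = 5.145138
u(0.96) ≈ 5.1451

5.1451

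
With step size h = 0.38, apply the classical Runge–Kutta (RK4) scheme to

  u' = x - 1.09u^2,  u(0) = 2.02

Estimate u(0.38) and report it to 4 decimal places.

1.1437

RK4: k1 = f(x_n, u_n); k2 = f(x_n + h/2, u_n + (h/2)·k1); k3 = f(x_n + h/2, u_n + (h/2)·k2); k4 = f(x_n + h, u_n + h·k3); u_{n+1} = u_n + (h/6)·(k1 + 2k2 + 2k3 + k4).
x=0.000000, u=2.020000:
  k1 = f(0.000000, 2.020000) = -4.447636
  k2 = f(0.190000, 1.174949) = -1.314751
  k3 = f(0.190000, 1.770197) = -3.225622
  k4 = f(0.380000, 0.794264) = -0.307631
  u ← 2.020000 + (0.38/6)·(k1 + 2k2 + 2k3 + k4) = 1.143719
u(0.38) ≈ 1.1437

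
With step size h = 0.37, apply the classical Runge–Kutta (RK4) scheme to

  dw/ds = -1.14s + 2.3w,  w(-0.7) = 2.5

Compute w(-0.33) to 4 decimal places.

RK4: k1 = f(s_n, w_n); k2 = f(s_n + h/2, w_n + (h/2)·k1); k3 = f(s_n + h/2, w_n + (h/2)·k2); k4 = f(s_n + h, w_n + h·k3); w_{n+1} = w_n + (h/6)·(k1 + 2k2 + 2k3 + k4).
s=-0.700000, w=2.500000:
  k1 = f(-0.700000, 2.500000) = 6.548000
  k2 = f(-0.515000, 3.711380) = 9.123274
  k3 = f(-0.515000, 4.187806) = 10.219053
  k4 = f(-0.330000, 6.281050) = 14.822614
  w ← 2.500000 + (0.37/6)·(k1 + 2k2 + 2k3 + k4) = 6.203408
w(-0.33) ≈ 6.2034

6.2034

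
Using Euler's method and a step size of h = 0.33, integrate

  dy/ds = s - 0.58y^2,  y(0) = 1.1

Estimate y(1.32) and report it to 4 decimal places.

Euler: y_{n+1} = y_n + h·f(s_n, y_n).
s=0.000000, y=1.100000: f=-0.701800 → y ← 1.100000 + 0.33·(-0.701800) = 0.868406
s=0.330000, y=0.868406: f=-0.107395 → y ← 0.868406 + 0.33·(-0.107395) = 0.832966
s=0.660000, y=0.832966: f=0.257578 → y ← 0.832966 + 0.33·0.257578 = 0.917966
s=0.990000, y=0.917966: f=0.501256 → y ← 0.917966 + 0.33·0.501256 = 1.083381
y(1.32) ≈ 1.0834

1.0834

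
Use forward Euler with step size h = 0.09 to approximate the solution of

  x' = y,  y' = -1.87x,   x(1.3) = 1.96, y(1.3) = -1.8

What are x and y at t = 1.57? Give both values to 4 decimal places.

Euler on (x,y): x_{n+1} = x_n + h·x', y_{n+1} = y_n + h·y'.
1.300000: (1.960000, -1.800000); f=(-1.800000, -3.665200) → (1.798000, -2.129868)
1.390000: (1.798000, -2.129868); f=(-2.129868, -3.362260) → (1.606312, -2.432471)
1.480000: (1.606312, -2.432471); f=(-2.432471, -3.003803) → (1.387389, -2.702814)
(x(1.57), y(1.57)) ≈ (1.3874, -2.7028)

1.3874, -2.7028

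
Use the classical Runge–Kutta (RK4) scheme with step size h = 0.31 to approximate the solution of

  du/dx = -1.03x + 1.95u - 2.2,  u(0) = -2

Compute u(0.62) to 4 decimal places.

RK4: k1 = f(x_n, u_n); k2 = f(x_n + h/2, u_n + (h/2)·k1); k3 = f(x_n + h/2, u_n + (h/2)·k2); k4 = f(x_n + h, u_n + h·k3); u_{n+1} = u_n + (h/6)·(k1 + 2k2 + 2k3 + k4).
x=0.000000, u=-2.000000:
  k1 = f(0.000000, -2.000000) = -6.100000
  k2 = f(0.155000, -2.945500) = -8.103375
  k3 = f(0.155000, -3.256023) = -8.708895
  k4 = f(0.310000, -4.699757) = -11.683827
  u ← -2.000000 + (0.31/6)·(k1 + 2k2 + 2k3 + k4) = -4.656099
x=0.310000, u=-4.656099:
  k1 = f(0.310000, -4.656099) = -11.598693
  k2 = f(0.465000, -6.453896) = -15.264048
  k3 = f(0.465000, -7.022026) = -16.371901
  k4 = f(0.620000, -9.731388) = -21.814807
  u ← -4.656099 + (0.31/6)·(k1 + 2k2 + 2k3 + k4) = -9.651511
u(0.62) ≈ -9.6515

-9.6515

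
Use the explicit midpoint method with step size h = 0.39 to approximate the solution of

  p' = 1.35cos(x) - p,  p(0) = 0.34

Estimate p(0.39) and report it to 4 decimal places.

0.6471

Midpoint: k1 = f(x_n, p_n); k2 = f(x_n + h/2, p_n + (h/2)·k1); p_{n+1} = p_n + h·k2.
x=0.000000, p=0.340000:
  k1 = f(0.000000, 0.340000) = 1.010000
  k2 = f(0.195000, 0.536950) = 0.787464
  p ← 0.340000 + 0.39·0.787464 = 0.647111
p(0.39) ≈ 0.6471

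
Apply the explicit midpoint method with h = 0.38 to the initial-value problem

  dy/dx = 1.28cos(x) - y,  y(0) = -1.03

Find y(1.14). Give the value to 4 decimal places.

0.2830

Midpoint: k1 = f(x_n, y_n); k2 = f(x_n + h/2, y_n + (h/2)·k1); y_{n+1} = y_n + h·k2.
x=0.000000, y=-1.030000:
  k1 = f(0.000000, -1.030000) = 2.310000
  k2 = f(0.190000, -0.591100) = 1.848065
  y ← -1.030000 + 0.38·1.848065 = -0.327735
x=0.380000, y=-0.327735:
  k1 = f(0.380000, -0.327735) = 1.516426
  k2 = f(0.570000, -0.039614) = 1.117247
  y ← -0.327735 + 0.38·1.117247 = 0.096819
x=0.760000, y=0.096819:
  k1 = f(0.760000, 0.096819) = 0.830971
  k2 = f(0.950000, 0.254703) = 0.489851
  y ← 0.096819 + 0.38·0.489851 = 0.282962
y(1.14) ≈ 0.2830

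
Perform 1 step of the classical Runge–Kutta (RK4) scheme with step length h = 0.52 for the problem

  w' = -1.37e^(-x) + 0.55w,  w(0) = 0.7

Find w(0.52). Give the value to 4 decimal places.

RK4: k1 = f(x_n, w_n); k2 = f(x_n + h/2, w_n + (h/2)·k1); k3 = f(x_n + h/2, w_n + (h/2)·k2); k4 = f(x_n + h, w_n + h·k3); w_{n+1} = w_n + (h/6)·(k1 + 2k2 + 2k3 + k4).
x=0.000000, w=0.700000:
  k1 = f(0.000000, 0.700000) = -0.985000
  k2 = f(0.260000, 0.443900) = -0.812196
  k3 = f(0.260000, 0.488829) = -0.787485
  k4 = f(0.520000, 0.290508) = -0.654714
  w ← 0.700000 + (0.52/6)·(k1 + 2k2 + 2k3 + k4) = 0.280614
w(0.52) ≈ 0.2806

0.2806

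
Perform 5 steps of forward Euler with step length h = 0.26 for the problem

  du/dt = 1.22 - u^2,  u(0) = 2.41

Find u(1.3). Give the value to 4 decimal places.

1.1078

Euler: u_{n+1} = u_n + h·f(t_n, u_n).
t=0.000000, u=2.410000: f=-4.588100 → u ← 2.410000 + 0.26·(-4.588100) = 1.217094
t=0.260000, u=1.217094: f=-0.261318 → u ← 1.217094 + 0.26·(-0.261318) = 1.149151
t=0.520000, u=1.149151: f=-0.100549 → u ← 1.149151 + 0.26·(-0.100549) = 1.123009
t=0.780000, u=1.123009: f=-0.041148 → u ← 1.123009 + 0.26·(-0.041148) = 1.112310
t=1.040000, u=1.112310: f=-0.017234 → u ← 1.112310 + 0.26·(-0.017234) = 1.107829
u(1.3) ≈ 1.1078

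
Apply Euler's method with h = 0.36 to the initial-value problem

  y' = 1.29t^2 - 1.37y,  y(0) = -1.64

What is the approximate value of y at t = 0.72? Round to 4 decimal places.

-0.3610

Euler: y_{n+1} = y_n + h·f(t_n, y_n).
t=0.000000, y=-1.640000: f=2.246800 → y ← -1.640000 + 0.36·2.246800 = -0.831152
t=0.360000, y=-0.831152: f=1.305862 → y ← -0.831152 + 0.36·1.305862 = -0.361042
y(0.72) ≈ -0.3610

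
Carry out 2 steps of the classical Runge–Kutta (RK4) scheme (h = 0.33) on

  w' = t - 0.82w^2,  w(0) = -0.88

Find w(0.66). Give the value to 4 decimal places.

RK4: k1 = f(t_n, w_n); k2 = f(t_n + h/2, w_n + (h/2)·k1); k3 = f(t_n + h/2, w_n + (h/2)·k2); k4 = f(t_n + h, w_n + h·k3); w_{n+1} = w_n + (h/6)·(k1 + 2k2 + 2k3 + k4).
t=0.000000, w=-0.880000:
  k1 = f(0.000000, -0.880000) = -0.635008
  k2 = f(0.165000, -0.984776) = -0.630223
  k3 = f(0.165000, -0.983987) = -0.628949
  k4 = f(0.330000, -1.087553) = -0.639873
  w ← -0.880000 + (0.33/6)·(k1 + 2k2 + 2k3 + k4) = -1.088627
t=0.330000, w=-1.088627:
  k1 = f(0.330000, -1.088627) = -0.641790
  k2 = f(0.495000, -1.194523) = -0.675045
  k3 = f(0.495000, -1.200010) = -0.685819
  k4 = f(0.660000, -1.314948) = -0.757852
  w ← -1.088627 + (0.33/6)·(k1 + 2k2 + 2k3 + k4) = -1.315303
w(0.66) ≈ -1.3153

-1.3153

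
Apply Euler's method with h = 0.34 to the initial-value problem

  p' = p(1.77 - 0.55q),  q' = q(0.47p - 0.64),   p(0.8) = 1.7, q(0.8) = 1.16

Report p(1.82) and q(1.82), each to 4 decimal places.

4.3219, 1.8402

Euler on (p,q): p_{n+1} = p_n + h·p', q_{n+1} = q_n + h·q'.
0.800000: (1.700000, 1.160000); f=(1.924400, 0.184440) → (2.354296, 1.222710)
1.140000: (2.354296, 1.222710); f=(2.583863, 0.570417) → (3.232809, 1.416652)
1.480000: (3.232809, 1.416652); f=(3.203202, 1.245832) → (4.321898, 1.840234)
(p(1.82), q(1.82)) ≈ (4.3219, 1.8402)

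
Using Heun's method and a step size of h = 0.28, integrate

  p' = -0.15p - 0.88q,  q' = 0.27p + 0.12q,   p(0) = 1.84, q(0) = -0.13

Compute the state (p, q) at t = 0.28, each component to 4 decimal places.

1.7791, 0.0053

Heun on (p,q): k1 = f(t_n, state_n); k2 = f(t_n + h, state_n + h·k1); state_{n+1} = state_n + (h/2)·(k1 + k2).
0.000000: (1.840000, -0.130000)
  k1 = (-0.161600, 0.481200)
  predictor → (1.794752, 0.004736)
  k2 = (-0.273380, 0.485151)
  → (1.779103, 0.005289)
(p(0.28), q(0.28)) ≈ (1.7791, 0.0053)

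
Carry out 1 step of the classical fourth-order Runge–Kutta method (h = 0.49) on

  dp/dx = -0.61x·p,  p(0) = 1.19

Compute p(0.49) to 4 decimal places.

1.1060

RK4: k1 = f(x_n, p_n); k2 = f(x_n + h/2, p_n + (h/2)·k1); k3 = f(x_n + h/2, p_n + (h/2)·k2); k4 = f(x_n + h, p_n + h·k3); p_{n+1} = p_n + (h/6)·(k1 + 2k2 + 2k3 + k4).
x=0.000000, p=1.190000:
  k1 = f(0.000000, 1.190000) = 0.000000
  k2 = f(0.245000, 1.190000) = -0.177845
  k3 = f(0.245000, 1.146428) = -0.171334
  k4 = f(0.490000, 1.106047) = -0.330597
  p ← 1.190000 + (0.49/6)·(k1 + 2k2 + 2k3 + k4) = 1.105969
p(0.49) ≈ 1.1060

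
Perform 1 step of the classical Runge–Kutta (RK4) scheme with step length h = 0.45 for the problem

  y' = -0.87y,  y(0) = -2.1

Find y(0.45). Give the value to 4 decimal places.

RK4: k1 = f(t_n, y_n); k2 = f(t_n + h/2, y_n + (h/2)·k1); k3 = f(t_n + h/2, y_n + (h/2)·k2); k4 = f(t_n + h, y_n + h·k3); y_{n+1} = y_n + (h/6)·(k1 + 2k2 + 2k3 + k4).
t=0.000000, y=-2.100000:
  k1 = f(0.000000, -2.100000) = 1.827000
  k2 = f(0.225000, -1.688925) = 1.469365
  k3 = f(0.225000, -1.769393) = 1.539372
  k4 = f(0.450000, -1.407283) = 1.224336
  y ← -2.100000 + (0.45/6)·(k1 + 2k2 + 2k3 + k4) = -1.419839
y(0.45) ≈ -1.4198

-1.4198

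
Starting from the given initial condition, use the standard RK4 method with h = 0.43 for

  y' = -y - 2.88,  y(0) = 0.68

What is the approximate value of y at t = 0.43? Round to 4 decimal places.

-0.5638

RK4: k1 = f(t_n, y_n); k2 = f(t_n + h/2, y_n + (h/2)·k1); k3 = f(t_n + h/2, y_n + (h/2)·k2); k4 = f(t_n + h, y_n + h·k3); y_{n+1} = y_n + (h/6)·(k1 + 2k2 + 2k3 + k4).
t=0.000000, y=0.680000:
  k1 = f(0.000000, 0.680000) = -3.560000
  k2 = f(0.215000, -0.085400) = -2.794600
  k3 = f(0.215000, 0.079161) = -2.959161
  k4 = f(0.430000, -0.592439) = -2.287561
  y ← 0.680000 + (0.43/6)·(k1 + 2k2 + 2k3 + k4) = -0.563781
y(0.43) ≈ -0.5638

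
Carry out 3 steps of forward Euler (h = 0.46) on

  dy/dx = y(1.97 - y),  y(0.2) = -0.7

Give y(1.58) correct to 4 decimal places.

-15.5041

Euler: y_{n+1} = y_n + h·f(x_n, y_n).
x=0.200000, y=-0.700000: f=-1.869000 → y ← -0.700000 + 0.46·(-1.869000) = -1.559740
x=0.660000, y=-1.559740: f=-5.505477 → y ← -1.559740 + 0.46·(-5.505477) = -4.092259
x=1.120000, y=-4.092259: f=-24.808337 → y ← -4.092259 + 0.46·(-24.808337) = -15.504094
y(1.58) ≈ -15.5041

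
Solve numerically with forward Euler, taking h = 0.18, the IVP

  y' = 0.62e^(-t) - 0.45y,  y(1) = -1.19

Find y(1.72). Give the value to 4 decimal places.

-0.7377

Euler: y_{n+1} = y_n + h·f(t_n, y_n).
t=1.000000, y=-1.190000: f=0.763585 → y ← -1.190000 + 0.18·0.763585 = -1.052555
t=1.180000, y=-1.052555: f=0.664162 → y ← -1.052555 + 0.18·0.664162 = -0.933005
t=1.360000, y=-0.933005: f=0.578982 → y ← -0.933005 + 0.18·0.578982 = -0.828789
t=1.540000, y=-0.828789: f=0.505871 → y ← -0.828789 + 0.18·0.505871 = -0.737732
y(1.72) ≈ -0.7377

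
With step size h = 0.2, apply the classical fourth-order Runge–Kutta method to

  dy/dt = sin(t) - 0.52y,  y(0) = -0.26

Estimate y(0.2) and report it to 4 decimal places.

-0.2151

RK4: k1 = f(t_n, y_n); k2 = f(t_n + h/2, y_n + (h/2)·k1); k3 = f(t_n + h/2, y_n + (h/2)·k2); k4 = f(t_n + h, y_n + h·k3); y_{n+1} = y_n + (h/6)·(k1 + 2k2 + 2k3 + k4).
t=0.000000, y=-0.260000:
  k1 = f(0.000000, -0.260000) = 0.135200
  k2 = f(0.100000, -0.246480) = 0.228003
  k3 = f(0.100000, -0.237200) = 0.223177
  k4 = f(0.200000, -0.215365) = 0.310659
  y ← -0.260000 + (0.2/6)·(k1 + 2k2 + 2k3 + k4) = -0.215059
y(0.2) ≈ -0.2151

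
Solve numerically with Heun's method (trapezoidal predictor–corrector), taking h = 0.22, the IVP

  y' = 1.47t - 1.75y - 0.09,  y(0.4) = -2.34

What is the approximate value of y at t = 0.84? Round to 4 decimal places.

Heun: k1 = f(t_n, y_n); k2 = f(t_n + h, y_n + h·k1); y_{n+1} = y_n + (h/2)·(k1 + k2).
t=0.400000, y=-2.340000:
  k1 = f(0.400000, -2.340000) = 4.593000
  k2 = f(0.620000, -1.329540) = 3.148095
  y ← -2.340000 + (0.22/2)·(4.593000 + 3.148095) = -1.488480
t=0.620000, y=-1.488480:
  k1 = f(0.620000, -1.488480) = 3.426239
  k2 = f(0.840000, -0.734707) = 2.430537
  y ← -1.488480 + (0.22/2)·(3.426239 + 2.430537) = -0.844234
y(0.84) ≈ -0.8442

-0.8442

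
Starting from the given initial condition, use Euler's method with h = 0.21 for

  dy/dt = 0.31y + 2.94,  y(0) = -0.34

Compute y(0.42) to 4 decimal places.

0.8893

Euler: y_{n+1} = y_n + h·f(t_n, y_n).
t=0.000000, y=-0.340000: f=2.834600 → y ← -0.340000 + 0.21·2.834600 = 0.255266
t=0.210000, y=0.255266: f=3.019132 → y ← 0.255266 + 0.21·3.019132 = 0.889284
y(0.42) ≈ 0.8893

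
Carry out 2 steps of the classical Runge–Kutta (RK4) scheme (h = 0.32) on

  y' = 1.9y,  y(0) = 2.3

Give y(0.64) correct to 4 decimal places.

RK4: k1 = f(t_n, y_n); k2 = f(t_n + h/2, y_n + (h/2)·k1); k3 = f(t_n + h/2, y_n + (h/2)·k2); k4 = f(t_n + h, y_n + h·k3); y_{n+1} = y_n + (h/6)·(k1 + 2k2 + 2k3 + k4).
t=0.000000, y=2.300000:
  k1 = f(0.000000, 2.300000) = 4.370000
  k2 = f(0.160000, 2.999200) = 5.698480
  k3 = f(0.160000, 3.211757) = 6.102338
  k4 = f(0.320000, 4.252748) = 8.080221
  y ← 2.300000 + (0.32/6)·(k1 + 2k2 + 2k3 + k4) = 4.222766
t=0.320000, y=4.222766:
  k1 = f(0.320000, 4.222766) = 8.023255
  k2 = f(0.480000, 5.506487) = 10.462324
  k3 = f(0.480000, 5.896738) = 11.203801
  k4 = f(0.640000, 7.807982) = 14.835166
  y ← 4.222766 + (0.32/6)·(k1 + 2k2 + 2k3 + k4) = 7.752935
y(0.64) ≈ 7.7529

7.7529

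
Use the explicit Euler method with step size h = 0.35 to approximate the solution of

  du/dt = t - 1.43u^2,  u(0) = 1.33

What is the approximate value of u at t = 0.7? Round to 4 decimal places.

0.4682

Euler: u_{n+1} = u_n + h·f(t_n, u_n).
t=0.000000, u=1.330000: f=-2.529527 → u ← 1.330000 + 0.35·(-2.529527) = 0.444666
t=0.350000, u=0.444666: f=0.067250 → u ← 0.444666 + 0.35·0.067250 = 0.468203
u(0.7) ≈ 0.4682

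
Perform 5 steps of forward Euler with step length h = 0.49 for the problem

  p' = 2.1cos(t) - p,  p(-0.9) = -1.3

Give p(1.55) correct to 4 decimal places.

1.3353

Euler: p_{n+1} = p_n + h·f(t_n, p_n).
t=-0.900000, p=-1.300000: f=2.605381 → p ← -1.300000 + 0.49·2.605381 = -0.023363
t=-0.410000, p=-0.023363: f=1.949317 → p ← -0.023363 + 0.49·1.949317 = 0.931802
t=0.080000, p=0.931802: f=1.161482 → p ← 0.931802 + 0.49·1.161482 = 1.500928
t=0.570000, p=1.500928: f=0.267064 → p ← 1.500928 + 0.49·0.267064 = 1.631789
t=1.060000, p=1.631789: f=-0.605158 → p ← 1.631789 + 0.49·(-0.605158) = 1.335262
p(1.55) ≈ 1.3353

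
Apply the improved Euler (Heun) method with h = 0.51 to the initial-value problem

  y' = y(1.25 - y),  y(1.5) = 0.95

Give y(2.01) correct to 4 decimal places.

Heun: k1 = f(x_n, y_n); k2 = f(x_n + h, y_n + h·k1); y_{n+1} = y_n + (h/2)·(k1 + k2).
x=1.500000, y=0.950000:
  k1 = f(1.500000, 0.950000) = 0.285000
  k2 = f(2.010000, 1.095350) = 0.169396
  y ← 0.950000 + (0.51/2)·(0.285000 + 0.169396) = 1.065871
y(2.01) ≈ 1.0659

1.0659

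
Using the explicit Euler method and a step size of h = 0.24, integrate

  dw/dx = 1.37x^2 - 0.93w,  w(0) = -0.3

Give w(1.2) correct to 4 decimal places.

0.4052

Euler: w_{n+1} = w_n + h·f(x_n, w_n).
x=0.000000, w=-0.300000: f=0.279000 → w ← -0.300000 + 0.24·0.279000 = -0.233040
x=0.240000, w=-0.233040: f=0.295639 → w ← -0.233040 + 0.24·0.295639 = -0.162087
x=0.480000, w=-0.162087: f=0.466389 → w ← -0.162087 + 0.24·0.466389 = -0.050153
x=0.720000, w=-0.050153: f=0.756851 → w ← -0.050153 + 0.24·0.756851 = 0.131491
x=0.960000, w=0.131491: f=1.140306 → w ← 0.131491 + 0.24·1.140306 = 0.405164
w(1.2) ≈ 0.4052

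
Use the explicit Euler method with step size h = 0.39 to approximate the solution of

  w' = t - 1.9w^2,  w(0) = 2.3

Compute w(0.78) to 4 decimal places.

Euler: w_{n+1} = w_n + h·f(t_n, w_n).
t=0.000000, w=2.300000: f=-10.051000 → w ← 2.300000 + 0.39·(-10.051000) = -1.619890
t=0.390000, w=-1.619890: f=-4.595683 → w ← -1.619890 + 0.39·(-4.595683) = -3.412206
w(0.78) ≈ -3.4122

-3.4122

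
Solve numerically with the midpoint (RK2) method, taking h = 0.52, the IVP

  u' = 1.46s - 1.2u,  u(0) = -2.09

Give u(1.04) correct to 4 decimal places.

Midpoint: k1 = f(s_n, u_n); k2 = f(s_n + h/2, u_n + (h/2)·k1); u_{n+1} = u_n + h·k2.
s=0.000000, u=-2.090000:
  k1 = f(0.000000, -2.090000) = 2.508000
  k2 = f(0.260000, -1.437920) = 2.105104
  u ← -2.090000 + 0.52·2.105104 = -0.995346
s=0.520000, u=-0.995346:
  k1 = f(0.520000, -0.995346) = 1.953615
  k2 = f(0.780000, -0.487406) = 1.723687
  u ← -0.995346 + 0.52·1.723687 = -0.099029
u(1.04) ≈ -0.0990

-0.0990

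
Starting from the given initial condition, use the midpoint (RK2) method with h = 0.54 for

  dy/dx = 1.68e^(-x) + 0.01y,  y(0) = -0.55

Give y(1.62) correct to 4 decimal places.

0.7868

Midpoint: k1 = f(x_n, y_n); k2 = f(x_n + h/2, y_n + (h/2)·k1); y_{n+1} = y_n + h·k2.
x=0.000000, y=-0.550000:
  k1 = f(0.000000, -0.550000) = 1.674500
  k2 = f(0.270000, -0.097885) = 1.281499
  y ← -0.550000 + 0.54·1.281499 = 0.142009
x=0.540000, y=0.142009:
  k1 = f(0.540000, 0.142009) = 0.980437
  k2 = f(0.810000, 0.406727) = 0.751429
  y ← 0.142009 + 0.54·0.751429 = 0.547781
x=1.080000, y=0.547781:
  k1 = f(1.080000, 0.547781) = 0.575998
  k2 = f(1.350000, 0.703300) = 0.442557
  y ← 0.547781 + 0.54·0.442557 = 0.786761
y(1.62) ≈ 0.7868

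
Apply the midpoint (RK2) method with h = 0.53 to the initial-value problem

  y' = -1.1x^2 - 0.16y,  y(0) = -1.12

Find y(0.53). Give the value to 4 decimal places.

-1.0700

Midpoint: k1 = f(x_n, y_n); k2 = f(x_n + h/2, y_n + (h/2)·k1); y_{n+1} = y_n + h·k2.
x=0.000000, y=-1.120000:
  k1 = f(0.000000, -1.120000) = 0.179200
  k2 = f(0.265000, -1.072512) = 0.094354
  y ← -1.120000 + 0.53·0.094354 = -1.069992
y(0.53) ≈ -1.0700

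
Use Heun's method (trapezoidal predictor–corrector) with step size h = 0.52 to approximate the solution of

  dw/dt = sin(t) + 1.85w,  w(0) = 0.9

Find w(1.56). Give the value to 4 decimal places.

15.4478

Heun: k1 = f(t_n, w_n); k2 = f(t_n + h, w_n + h·k1); w_{n+1} = w_n + (h/2)·(k1 + k2).
t=0.000000, w=0.900000:
  k1 = f(0.000000, 0.900000) = 1.665000
  k2 = f(0.520000, 1.765800) = 3.763610
  w ← 0.900000 + (0.52/2)·(1.665000 + 3.763610) = 2.311439
t=0.520000, w=2.311439:
  k1 = f(0.520000, 2.311439) = 4.773042
  k2 = f(1.040000, 4.793420) = 9.730232
  w ← 2.311439 + (0.52/2)·(4.773042 + 9.730232) = 6.082290
t=1.040000, w=6.082290:
  k1 = f(1.040000, 6.082290) = 12.114640
  k2 = f(1.560000, 12.381903) = 23.906462
  w ← 6.082290 + (0.52/2)·(12.114640 + 23.906462) = 15.447776
w(1.56) ≈ 15.4478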